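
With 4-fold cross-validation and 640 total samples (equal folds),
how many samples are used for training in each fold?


Each validation fold has 640/4 = 160 samples. Training set = 640 - 160 = 480.

480


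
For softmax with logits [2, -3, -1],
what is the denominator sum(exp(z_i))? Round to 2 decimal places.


Denom = e^2=7.3891 + e^-3=0.0498 + e^-1=0.3679. Sum = 7.8068, which rounds to 7.81.

7.81


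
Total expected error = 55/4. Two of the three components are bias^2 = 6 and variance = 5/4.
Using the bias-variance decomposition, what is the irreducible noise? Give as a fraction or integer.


Total error = bias^2 + variance + irreducible noise. So irreducible noise = 55/4 - 6 - 5/4 = 13/2.

13/2


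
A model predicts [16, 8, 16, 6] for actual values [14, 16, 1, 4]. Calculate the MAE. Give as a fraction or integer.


MAE = (1/4) * (|14-16|=2 + |16-8|=8 + |1-16|=15 + |4-6|=2). Sum = 27. MAE = 27/4.

27/4


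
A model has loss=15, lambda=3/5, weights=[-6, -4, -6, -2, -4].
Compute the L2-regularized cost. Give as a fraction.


L2 sq norm = sum(w^2) = 108. J = 15 + 3/5 * 108 = 399/5.

399/5


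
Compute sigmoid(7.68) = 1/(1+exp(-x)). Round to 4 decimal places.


sigma(7.68) = 1/(1+e^(-7.68)) = 1/(1+0.000462) = 1/1.000462 = 0.9995.

0.9995


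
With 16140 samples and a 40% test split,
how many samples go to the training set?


Test set = 16140 * 40% = 6456. Training set = 16140 - 6456 = 9684.

9684


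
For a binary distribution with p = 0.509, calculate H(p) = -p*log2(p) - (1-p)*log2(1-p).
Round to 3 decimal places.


H = -0.509*log2(0.509) - 0.491*log2(0.491) = 1.000.

1.000


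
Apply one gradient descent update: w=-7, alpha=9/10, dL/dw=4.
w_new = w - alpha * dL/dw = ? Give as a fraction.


w_new = -7 - 9/10 * 4 = -7 - 18/5 = -53/5.

-53/5


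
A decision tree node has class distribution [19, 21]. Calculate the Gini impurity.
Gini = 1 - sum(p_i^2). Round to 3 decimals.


Total = 40. Proportions: 19/40, 21/40. sum(p_i^2) = 0.5012. Gini = 1 - 0.5012 = 0.4988, which rounds to 0.499.

0.499


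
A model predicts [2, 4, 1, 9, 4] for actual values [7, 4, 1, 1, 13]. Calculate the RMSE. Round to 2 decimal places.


MSE = 34.0000. RMSE = sqrt(34.0000) = 5.83.

5.83


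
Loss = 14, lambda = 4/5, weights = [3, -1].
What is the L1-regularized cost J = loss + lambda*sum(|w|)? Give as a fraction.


L1 norm = sum(|w|) = 4. J = 14 + 4/5 * 4 = 86/5.

86/5


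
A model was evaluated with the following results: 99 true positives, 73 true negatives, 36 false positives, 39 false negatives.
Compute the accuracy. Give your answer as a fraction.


Accuracy = (TP + TN) / (TP + TN + FP + FN) = (99 + 73) / 247 = 172/247.

172/247


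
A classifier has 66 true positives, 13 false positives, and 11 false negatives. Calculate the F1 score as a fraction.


Precision = 66/79 = 66/79. Recall = 66/77 = 6/7. F1 = 2*P*R/(P+R) = 11/13.

11/13


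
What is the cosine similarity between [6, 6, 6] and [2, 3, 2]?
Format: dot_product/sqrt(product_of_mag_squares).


dot = 42. |a|^2 = 108, |b|^2 = 17. cos = 42/sqrt(1836).

42/sqrt(1836)


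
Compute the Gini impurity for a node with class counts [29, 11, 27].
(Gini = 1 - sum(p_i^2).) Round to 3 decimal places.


Total = 67. Proportions: 29/67, 11/67, 27/67. sum(p_i^2) = 0.3767. Gini = 1 - 0.3767 = 0.6233, which rounds to 0.623.

0.623


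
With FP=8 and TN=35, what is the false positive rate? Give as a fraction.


FPR = FP / (FP + TN) = 8 / 43 = 8/43.

8/43


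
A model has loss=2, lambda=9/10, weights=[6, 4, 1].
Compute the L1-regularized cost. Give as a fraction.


L1 norm = sum(|w|) = 11. J = 2 + 9/10 * 11 = 119/10.

119/10


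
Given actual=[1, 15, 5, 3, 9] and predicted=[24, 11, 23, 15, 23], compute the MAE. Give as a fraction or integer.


MAE = (1/5) * (|1-24|=23 + |15-11|=4 + |5-23|=18 + |3-15|=12 + |9-23|=14). Sum = 71. MAE = 71/5.

71/5


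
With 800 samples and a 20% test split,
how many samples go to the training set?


Test set = 800 * 20% = 160. Training set = 800 - 160 = 640.

640


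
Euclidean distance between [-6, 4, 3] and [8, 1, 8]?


d = sqrt(sum of squared differences). (-6-8)^2=196, (4-1)^2=9, (3-8)^2=25. Sum = 230.

sqrt(230)


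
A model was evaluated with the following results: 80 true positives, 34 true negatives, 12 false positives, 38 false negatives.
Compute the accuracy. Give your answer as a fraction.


Accuracy = (TP + TN) / (TP + TN + FP + FN) = (80 + 34) / 164 = 57/82.

57/82


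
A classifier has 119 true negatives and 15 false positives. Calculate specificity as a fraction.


Specificity = TN / (TN + FP) = 119 / 134 = 119/134.

119/134


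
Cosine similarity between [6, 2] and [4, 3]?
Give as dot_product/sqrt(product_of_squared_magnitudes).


dot = 30. |a|^2 = 40, |b|^2 = 25. cos = 30/sqrt(1000).

30/sqrt(1000)


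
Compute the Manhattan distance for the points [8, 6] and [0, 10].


d = sum of absolute differences: |8-0|=8 + |6-10|=4 = 12.

12


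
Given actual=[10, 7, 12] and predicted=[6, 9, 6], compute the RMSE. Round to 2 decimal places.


MSE = 18.6667. RMSE = sqrt(18.6667) = 4.32.

4.32


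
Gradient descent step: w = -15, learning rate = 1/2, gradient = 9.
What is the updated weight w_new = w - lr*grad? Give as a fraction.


w_new = -15 - 1/2 * 9 = -15 - 9/2 = -39/2.

-39/2


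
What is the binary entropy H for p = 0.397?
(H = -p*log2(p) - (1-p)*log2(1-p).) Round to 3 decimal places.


H = -0.397*log2(0.397) - 0.603*log2(0.603) = 0.969.

0.969


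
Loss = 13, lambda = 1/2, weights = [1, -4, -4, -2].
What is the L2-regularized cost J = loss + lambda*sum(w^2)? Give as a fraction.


L2 sq norm = sum(w^2) = 37. J = 13 + 1/2 * 37 = 63/2.

63/2


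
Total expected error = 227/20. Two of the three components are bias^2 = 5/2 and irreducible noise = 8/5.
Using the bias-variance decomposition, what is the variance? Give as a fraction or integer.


Total error = bias^2 + variance + irreducible noise. So variance = 227/20 - 5/2 - 8/5 = 29/4.

29/4


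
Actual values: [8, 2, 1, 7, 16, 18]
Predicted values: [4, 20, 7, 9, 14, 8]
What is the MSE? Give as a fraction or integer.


MSE = (1/6) * ((8-4)^2=16 + (2-20)^2=324 + (1-7)^2=36 + (7-9)^2=4 + (16-14)^2=4 + (18-8)^2=100). Sum = 484. MSE = 242/3.

242/3


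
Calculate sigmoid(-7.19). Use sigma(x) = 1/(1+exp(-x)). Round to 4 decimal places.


sigma(-7.19) = 1/(1+e^(7.19)) = 1/(1+1326.103206) = 1/1327.103206 = 0.0008.

0.0008


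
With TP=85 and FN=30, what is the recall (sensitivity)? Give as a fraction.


Recall = TP / (TP + FN) = 85 / 115 = 17/23.

17/23


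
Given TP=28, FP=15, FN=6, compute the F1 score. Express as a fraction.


Precision = 28/43 = 28/43. Recall = 28/34 = 14/17. F1 = 2*P*R/(P+R) = 8/11.

8/11


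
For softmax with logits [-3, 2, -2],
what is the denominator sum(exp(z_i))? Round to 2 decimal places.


Denom = e^-3=0.0498 + e^2=7.3891 + e^-2=0.1353. Sum = 7.5742, which rounds to 7.57.

7.57


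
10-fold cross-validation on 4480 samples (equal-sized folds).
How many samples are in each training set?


Each validation fold has 4480/10 = 448 samples. Training set = 4480 - 448 = 4032.

4032


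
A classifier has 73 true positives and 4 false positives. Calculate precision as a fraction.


Precision = TP / (TP + FP) = 73 / 77 = 73/77.

73/77


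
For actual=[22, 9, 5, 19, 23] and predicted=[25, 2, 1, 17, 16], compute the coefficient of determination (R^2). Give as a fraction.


Mean(y) = 78/5. SS_res = 127. SS_tot = 1316/5. R^2 = 1 - 127/(1316/5) = 681/1316.

681/1316


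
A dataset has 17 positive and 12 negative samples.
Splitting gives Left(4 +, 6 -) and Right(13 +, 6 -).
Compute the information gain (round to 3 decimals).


H(parent) = 0.9784. H(left) = 0.9710, H(right) = 0.8997. Weighted = (10/29)*0.9710 + (19/29)*0.8997 = 0.9243. IG = 0.9784 - 0.9243 = 0.0541, which rounds to 0.054.

0.054


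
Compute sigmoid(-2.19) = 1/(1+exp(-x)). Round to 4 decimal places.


sigma(-2.19) = 1/(1+e^(2.19)) = 1/(1+8.935213) = 1/9.935213 = 0.1007.

0.1007


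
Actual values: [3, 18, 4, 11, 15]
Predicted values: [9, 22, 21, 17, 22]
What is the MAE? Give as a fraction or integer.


MAE = (1/5) * (|3-9|=6 + |18-22|=4 + |4-21|=17 + |11-17|=6 + |15-22|=7). Sum = 40. MAE = 8.

8


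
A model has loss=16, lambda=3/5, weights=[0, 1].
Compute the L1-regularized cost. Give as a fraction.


L1 norm = sum(|w|) = 1. J = 16 + 3/5 * 1 = 83/5.

83/5


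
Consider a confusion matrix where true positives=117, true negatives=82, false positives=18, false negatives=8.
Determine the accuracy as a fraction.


Accuracy = (TP + TN) / (TP + TN + FP + FN) = (117 + 82) / 225 = 199/225.

199/225


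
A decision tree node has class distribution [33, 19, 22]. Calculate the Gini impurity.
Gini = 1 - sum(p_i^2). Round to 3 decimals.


Total = 74. Proportions: 33/74, 19/74, 22/74. sum(p_i^2) = 0.3532. Gini = 1 - 0.3532 = 0.6468, which rounds to 0.647.

0.647


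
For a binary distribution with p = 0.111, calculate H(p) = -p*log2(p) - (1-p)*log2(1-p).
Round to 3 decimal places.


H = -0.111*log2(0.111) - 0.889*log2(0.889) = 0.503.

0.503


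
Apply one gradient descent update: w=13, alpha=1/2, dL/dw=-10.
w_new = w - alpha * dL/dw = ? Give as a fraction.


w_new = 13 - 1/2 * -10 = 13 - -5 = 18.

18


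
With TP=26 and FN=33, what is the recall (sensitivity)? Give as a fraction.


Recall = TP / (TP + FN) = 26 / 59 = 26/59.

26/59


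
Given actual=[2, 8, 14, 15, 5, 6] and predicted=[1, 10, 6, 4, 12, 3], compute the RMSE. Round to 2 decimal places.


MSE = 41.3333. RMSE = sqrt(41.3333) = 6.43.

6.43


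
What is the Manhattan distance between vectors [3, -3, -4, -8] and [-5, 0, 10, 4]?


d = sum of absolute differences: |3--5|=8 + |-3-0|=3 + |-4-10|=14 + |-8-4|=12 = 37.

37


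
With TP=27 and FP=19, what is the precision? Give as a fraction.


Precision = TP / (TP + FP) = 27 / 46 = 27/46.

27/46


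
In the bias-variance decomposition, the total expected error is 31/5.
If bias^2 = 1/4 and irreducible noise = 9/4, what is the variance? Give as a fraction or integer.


Total error = bias^2 + variance + irreducible noise. So variance = 31/5 - 1/4 - 9/4 = 37/10.

37/10


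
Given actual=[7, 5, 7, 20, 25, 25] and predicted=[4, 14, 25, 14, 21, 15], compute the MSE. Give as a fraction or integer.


MSE = (1/6) * ((7-4)^2=9 + (5-14)^2=81 + (7-25)^2=324 + (20-14)^2=36 + (25-21)^2=16 + (25-15)^2=100). Sum = 566. MSE = 283/3.

283/3


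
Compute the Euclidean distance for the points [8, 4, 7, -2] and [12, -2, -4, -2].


d = sqrt(sum of squared differences). (8-12)^2=16, (4--2)^2=36, (7--4)^2=121, (-2--2)^2=0. Sum = 173.

sqrt(173)


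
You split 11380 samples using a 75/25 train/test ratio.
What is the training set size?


Test set = 11380 * 25% = 2845. Training set = 11380 - 2845 = 8535.

8535


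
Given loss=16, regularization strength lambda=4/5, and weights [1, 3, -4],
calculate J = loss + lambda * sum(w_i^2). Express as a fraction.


L2 sq norm = sum(w^2) = 26. J = 16 + 4/5 * 26 = 184/5.

184/5


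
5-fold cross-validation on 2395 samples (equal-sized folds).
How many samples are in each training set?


Each validation fold has 2395/5 = 479 samples. Training set = 2395 - 479 = 1916.

1916


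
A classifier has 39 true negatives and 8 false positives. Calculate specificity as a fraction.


Specificity = TN / (TN + FP) = 39 / 47 = 39/47.

39/47


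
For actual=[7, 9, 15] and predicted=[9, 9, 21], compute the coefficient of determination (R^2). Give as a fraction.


Mean(y) = 31/3. SS_res = 40. SS_tot = 104/3. R^2 = 1 - 40/(104/3) = -2/13.

-2/13


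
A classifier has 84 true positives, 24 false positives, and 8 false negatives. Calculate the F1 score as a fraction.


Precision = 84/108 = 7/9. Recall = 84/92 = 21/23. F1 = 2*P*R/(P+R) = 21/25.

21/25


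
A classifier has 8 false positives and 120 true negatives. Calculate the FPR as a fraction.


FPR = FP / (FP + TN) = 8 / 128 = 1/16.

1/16


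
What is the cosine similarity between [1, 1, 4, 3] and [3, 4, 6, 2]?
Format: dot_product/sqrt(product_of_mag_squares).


dot = 37. |a|^2 = 27, |b|^2 = 65. cos = 37/sqrt(1755).

37/sqrt(1755)


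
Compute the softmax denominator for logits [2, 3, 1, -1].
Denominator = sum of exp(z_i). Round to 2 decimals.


Denom = e^2=7.3891 + e^3=20.0855 + e^1=2.7183 + e^-1=0.3679. Sum = 30.5608, which rounds to 30.56.

30.56


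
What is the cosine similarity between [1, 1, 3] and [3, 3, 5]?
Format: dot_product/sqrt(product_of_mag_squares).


dot = 21. |a|^2 = 11, |b|^2 = 43. cos = 21/sqrt(473).

21/sqrt(473)


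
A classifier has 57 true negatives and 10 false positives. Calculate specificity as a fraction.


Specificity = TN / (TN + FP) = 57 / 67 = 57/67.

57/67


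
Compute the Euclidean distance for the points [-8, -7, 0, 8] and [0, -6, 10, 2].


d = sqrt(sum of squared differences). (-8-0)^2=64, (-7--6)^2=1, (0-10)^2=100, (8-2)^2=36. Sum = 201.

sqrt(201)


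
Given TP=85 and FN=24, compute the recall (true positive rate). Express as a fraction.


Recall = TP / (TP + FN) = 85 / 109 = 85/109.

85/109


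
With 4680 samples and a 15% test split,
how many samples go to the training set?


Test set = 4680 * 15% = 702. Training set = 4680 - 702 = 3978.

3978


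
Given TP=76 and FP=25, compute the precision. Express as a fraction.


Precision = TP / (TP + FP) = 76 / 101 = 76/101.

76/101


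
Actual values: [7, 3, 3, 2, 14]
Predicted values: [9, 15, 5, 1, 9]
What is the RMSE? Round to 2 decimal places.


MSE = 35.6000. RMSE = sqrt(35.6000) = 5.97.

5.97


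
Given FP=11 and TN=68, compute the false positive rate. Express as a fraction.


FPR = FP / (FP + TN) = 11 / 79 = 11/79.

11/79


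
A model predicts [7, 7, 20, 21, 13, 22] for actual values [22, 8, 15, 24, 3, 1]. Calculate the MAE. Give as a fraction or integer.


MAE = (1/6) * (|22-7|=15 + |8-7|=1 + |15-20|=5 + |24-21|=3 + |3-13|=10 + |1-22|=21). Sum = 55. MAE = 55/6.

55/6


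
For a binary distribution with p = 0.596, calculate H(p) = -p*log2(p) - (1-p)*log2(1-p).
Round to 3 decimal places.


H = -0.596*log2(0.596) - 0.404*log2(0.404) = 0.973.

0.973


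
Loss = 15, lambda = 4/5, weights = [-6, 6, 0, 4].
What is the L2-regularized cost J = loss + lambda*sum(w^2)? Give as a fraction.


L2 sq norm = sum(w^2) = 88. J = 15 + 4/5 * 88 = 427/5.

427/5


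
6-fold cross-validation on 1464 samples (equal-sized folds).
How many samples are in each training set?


Each validation fold has 1464/6 = 244 samples. Training set = 1464 - 244 = 1220.

1220


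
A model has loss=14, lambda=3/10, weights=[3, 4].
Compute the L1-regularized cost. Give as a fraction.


L1 norm = sum(|w|) = 7. J = 14 + 3/10 * 7 = 161/10.

161/10


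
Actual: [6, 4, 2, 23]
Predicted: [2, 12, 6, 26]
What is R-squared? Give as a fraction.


Mean(y) = 35/4. SS_res = 105. SS_tot = 1115/4. R^2 = 1 - 105/(1115/4) = 139/223.

139/223


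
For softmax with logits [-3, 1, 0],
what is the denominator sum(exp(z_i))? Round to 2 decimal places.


Denom = e^-3=0.0498 + e^1=2.7183 + e^0=1.0000. Sum = 3.7681, which rounds to 3.77.

3.77


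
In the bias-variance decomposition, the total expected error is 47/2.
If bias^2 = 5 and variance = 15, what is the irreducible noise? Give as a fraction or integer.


Total error = bias^2 + variance + irreducible noise. So irreducible noise = 47/2 - 5 - 15 = 7/2.

7/2


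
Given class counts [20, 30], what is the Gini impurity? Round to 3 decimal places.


Total = 50. Proportions: 20/50, 30/50. sum(p_i^2) = 0.5200. Gini = 1 - 0.5200 = 0.4800, which rounds to 0.480.

0.480


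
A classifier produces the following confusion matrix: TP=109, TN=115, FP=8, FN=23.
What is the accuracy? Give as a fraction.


Accuracy = (TP + TN) / (TP + TN + FP + FN) = (109 + 115) / 255 = 224/255.

224/255


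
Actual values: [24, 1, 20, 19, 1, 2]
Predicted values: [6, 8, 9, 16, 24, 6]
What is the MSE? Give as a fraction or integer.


MSE = (1/6) * ((24-6)^2=324 + (1-8)^2=49 + (20-9)^2=121 + (19-16)^2=9 + (1-24)^2=529 + (2-6)^2=16). Sum = 1048. MSE = 524/3.

524/3


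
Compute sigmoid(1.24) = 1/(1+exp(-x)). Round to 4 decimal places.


sigma(1.24) = 1/(1+e^(-1.24)) = 1/(1+0.289384) = 1/1.289384 = 0.7756.

0.7756


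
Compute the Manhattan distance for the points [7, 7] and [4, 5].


d = sum of absolute differences: |7-4|=3 + |7-5|=2 = 5.

5


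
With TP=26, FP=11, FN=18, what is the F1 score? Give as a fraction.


Precision = 26/37 = 26/37. Recall = 26/44 = 13/22. F1 = 2*P*R/(P+R) = 52/81.

52/81


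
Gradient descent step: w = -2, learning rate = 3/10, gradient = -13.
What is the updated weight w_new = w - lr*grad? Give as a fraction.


w_new = -2 - 3/10 * -13 = -2 - -39/10 = 19/10.

19/10


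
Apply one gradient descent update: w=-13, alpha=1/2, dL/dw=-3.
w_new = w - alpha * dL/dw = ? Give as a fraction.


w_new = -13 - 1/2 * -3 = -13 - -3/2 = -23/2.

-23/2


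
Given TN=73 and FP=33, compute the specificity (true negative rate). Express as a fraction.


Specificity = TN / (TN + FP) = 73 / 106 = 73/106.

73/106


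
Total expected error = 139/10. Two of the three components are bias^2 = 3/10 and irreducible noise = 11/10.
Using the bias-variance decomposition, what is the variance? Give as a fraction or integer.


Total error = bias^2 + variance + irreducible noise. So variance = 139/10 - 3/10 - 11/10 = 25/2.

25/2


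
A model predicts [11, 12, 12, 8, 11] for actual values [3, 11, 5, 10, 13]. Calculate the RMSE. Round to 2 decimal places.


MSE = 24.4000. RMSE = sqrt(24.4000) = 4.94.

4.94


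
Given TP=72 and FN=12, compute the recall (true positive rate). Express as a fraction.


Recall = TP / (TP + FN) = 72 / 84 = 6/7.

6/7


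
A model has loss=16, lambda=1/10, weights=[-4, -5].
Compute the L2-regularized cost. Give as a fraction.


L2 sq norm = sum(w^2) = 41. J = 16 + 1/10 * 41 = 201/10.

201/10


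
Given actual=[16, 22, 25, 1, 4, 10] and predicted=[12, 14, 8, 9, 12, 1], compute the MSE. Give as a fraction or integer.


MSE = (1/6) * ((16-12)^2=16 + (22-14)^2=64 + (25-8)^2=289 + (1-9)^2=64 + (4-12)^2=64 + (10-1)^2=81). Sum = 578. MSE = 289/3.

289/3


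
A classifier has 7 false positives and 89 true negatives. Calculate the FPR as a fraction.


FPR = FP / (FP + TN) = 7 / 96 = 7/96.

7/96


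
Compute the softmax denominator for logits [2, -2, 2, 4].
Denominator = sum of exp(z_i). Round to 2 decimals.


Denom = e^2=7.3891 + e^-2=0.1353 + e^2=7.3891 + e^4=54.5982. Sum = 69.5117, which rounds to 69.51.

69.51


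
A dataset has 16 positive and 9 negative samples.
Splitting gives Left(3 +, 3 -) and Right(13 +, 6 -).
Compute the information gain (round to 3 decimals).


H(parent) = 0.9427. H(left) = 1.0000, H(right) = 0.8997. Weighted = (6/25)*1.0000 + (19/25)*0.8997 = 0.9238. IG = 0.9427 - 0.9238 = 0.0189, which rounds to 0.019.

0.019


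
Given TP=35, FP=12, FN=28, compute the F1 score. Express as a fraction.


Precision = 35/47 = 35/47. Recall = 35/63 = 5/9. F1 = 2*P*R/(P+R) = 7/11.

7/11


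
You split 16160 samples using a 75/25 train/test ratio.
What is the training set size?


Test set = 16160 * 25% = 4040. Training set = 16160 - 4040 = 12120.

12120


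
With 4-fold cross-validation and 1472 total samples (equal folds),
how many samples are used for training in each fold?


Each validation fold has 1472/4 = 368 samples. Training set = 1472 - 368 = 1104.

1104


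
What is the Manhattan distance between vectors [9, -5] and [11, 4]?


d = sum of absolute differences: |9-11|=2 + |-5-4|=9 = 11.

11


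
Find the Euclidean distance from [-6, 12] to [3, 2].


d = sqrt(sum of squared differences). (-6-3)^2=81, (12-2)^2=100. Sum = 181.

sqrt(181)


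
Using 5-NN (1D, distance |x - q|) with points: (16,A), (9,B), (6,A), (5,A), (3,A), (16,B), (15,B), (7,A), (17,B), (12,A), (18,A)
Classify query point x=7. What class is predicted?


Distances: |16-7|=9, |9-7|=2, |6-7|=1, |5-7|=2, |3-7|=4, |16-7|=9, |15-7|=8, |7-7|=0, |17-7|=10, |12-7|=5, |18-7|=11. 5 nearest: (7,A), (6,A), (5,A), (9,B), (3,A). Counts: {'A': 4, 'B': 1}. Majority class: A.

A


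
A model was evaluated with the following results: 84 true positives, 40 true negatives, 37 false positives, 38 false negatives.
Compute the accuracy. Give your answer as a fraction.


Accuracy = (TP + TN) / (TP + TN + FP + FN) = (84 + 40) / 199 = 124/199.

124/199


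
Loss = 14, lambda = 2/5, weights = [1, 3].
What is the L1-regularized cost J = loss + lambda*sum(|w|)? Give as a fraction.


L1 norm = sum(|w|) = 4. J = 14 + 2/5 * 4 = 78/5.

78/5


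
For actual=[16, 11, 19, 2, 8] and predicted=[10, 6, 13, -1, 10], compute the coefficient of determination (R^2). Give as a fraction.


Mean(y) = 56/5. SS_res = 110. SS_tot = 894/5. R^2 = 1 - 110/(894/5) = 172/447.

172/447


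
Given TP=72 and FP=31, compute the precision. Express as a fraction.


Precision = TP / (TP + FP) = 72 / 103 = 72/103.

72/103


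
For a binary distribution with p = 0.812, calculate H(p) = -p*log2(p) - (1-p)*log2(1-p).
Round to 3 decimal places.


H = -0.812*log2(0.812) - 0.188*log2(0.188) = 0.697.

0.697


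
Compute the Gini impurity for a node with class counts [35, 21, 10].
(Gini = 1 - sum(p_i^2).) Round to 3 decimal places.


Total = 66. Proportions: 35/66, 21/66, 10/66. sum(p_i^2) = 0.4054. Gini = 1 - 0.4054 = 0.5946, which rounds to 0.595.

0.595


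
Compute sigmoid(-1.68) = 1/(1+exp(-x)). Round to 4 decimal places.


sigma(-1.68) = 1/(1+e^(1.68)) = 1/(1+5.365556) = 1/6.365556 = 0.1571.

0.1571


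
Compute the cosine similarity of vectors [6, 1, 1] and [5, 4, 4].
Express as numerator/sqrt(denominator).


dot = 38. |a|^2 = 38, |b|^2 = 57. cos = 38/sqrt(2166).

38/sqrt(2166)


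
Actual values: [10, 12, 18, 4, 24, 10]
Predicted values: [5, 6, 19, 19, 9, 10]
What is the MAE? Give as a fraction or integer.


MAE = (1/6) * (|10-5|=5 + |12-6|=6 + |18-19|=1 + |4-19|=15 + |24-9|=15 + |10-10|=0). Sum = 42. MAE = 7.

7


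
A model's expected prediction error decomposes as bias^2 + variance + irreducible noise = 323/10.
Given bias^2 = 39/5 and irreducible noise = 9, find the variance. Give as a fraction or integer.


Total error = bias^2 + variance + irreducible noise. So variance = 323/10 - 39/5 - 9 = 31/2.

31/2


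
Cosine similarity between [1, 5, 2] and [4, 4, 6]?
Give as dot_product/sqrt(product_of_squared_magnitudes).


dot = 36. |a|^2 = 30, |b|^2 = 68. cos = 36/sqrt(2040).

36/sqrt(2040)


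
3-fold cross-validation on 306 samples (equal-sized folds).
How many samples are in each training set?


Each validation fold has 306/3 = 102 samples. Training set = 306 - 102 = 204.

204


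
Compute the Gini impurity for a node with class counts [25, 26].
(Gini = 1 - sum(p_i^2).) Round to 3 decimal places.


Total = 51. Proportions: 25/51, 26/51. sum(p_i^2) = 0.5002. Gini = 1 - 0.5002 = 0.4998, which rounds to 0.500.

0.500


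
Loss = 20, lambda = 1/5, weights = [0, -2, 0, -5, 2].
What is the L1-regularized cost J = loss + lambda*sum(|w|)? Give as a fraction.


L1 norm = sum(|w|) = 9. J = 20 + 1/5 * 9 = 109/5.

109/5


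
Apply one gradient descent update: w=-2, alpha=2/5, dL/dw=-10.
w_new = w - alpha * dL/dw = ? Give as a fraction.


w_new = -2 - 2/5 * -10 = -2 - -4 = 2.

2


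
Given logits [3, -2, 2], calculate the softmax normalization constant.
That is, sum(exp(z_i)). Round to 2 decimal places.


Denom = e^3=20.0855 + e^-2=0.1353 + e^2=7.3891. Sum = 27.6099, which rounds to 27.61.

27.61


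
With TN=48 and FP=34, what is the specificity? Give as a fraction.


Specificity = TN / (TN + FP) = 48 / 82 = 24/41.

24/41


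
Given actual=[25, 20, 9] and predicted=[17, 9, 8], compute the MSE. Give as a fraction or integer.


MSE = (1/3) * ((25-17)^2=64 + (20-9)^2=121 + (9-8)^2=1). Sum = 186. MSE = 62.

62


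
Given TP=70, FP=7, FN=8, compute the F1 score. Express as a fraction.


Precision = 70/77 = 10/11. Recall = 70/78 = 35/39. F1 = 2*P*R/(P+R) = 28/31.

28/31


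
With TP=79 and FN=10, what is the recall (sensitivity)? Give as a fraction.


Recall = TP / (TP + FN) = 79 / 89 = 79/89.

79/89


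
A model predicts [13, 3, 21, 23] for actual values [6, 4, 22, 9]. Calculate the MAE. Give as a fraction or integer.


MAE = (1/4) * (|6-13|=7 + |4-3|=1 + |22-21|=1 + |9-23|=14). Sum = 23. MAE = 23/4.

23/4


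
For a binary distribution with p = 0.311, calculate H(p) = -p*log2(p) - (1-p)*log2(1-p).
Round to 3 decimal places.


H = -0.311*log2(0.311) - 0.689*log2(0.689) = 0.894.

0.894


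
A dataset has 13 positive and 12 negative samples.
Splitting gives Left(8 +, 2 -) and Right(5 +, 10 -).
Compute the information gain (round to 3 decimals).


H(parent) = 0.9988. H(left) = 0.7219, H(right) = 0.9183. Weighted = (10/25)*0.7219 + (15/25)*0.9183 = 0.8397. IG = 0.9988 - 0.8397 = 0.1591, which rounds to 0.159.

0.159


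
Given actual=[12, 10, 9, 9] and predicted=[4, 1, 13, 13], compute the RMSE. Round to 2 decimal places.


MSE = 44.2500. RMSE = sqrt(44.2500) = 6.65.

6.65


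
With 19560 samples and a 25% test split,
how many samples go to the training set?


Test set = 19560 * 25% = 4890. Training set = 19560 - 4890 = 14670.

14670


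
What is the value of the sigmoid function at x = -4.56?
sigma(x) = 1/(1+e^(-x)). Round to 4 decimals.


sigma(-4.56) = 1/(1+e^(4.56)) = 1/(1+95.583480) = 1/96.583480 = 0.0104.

0.0104


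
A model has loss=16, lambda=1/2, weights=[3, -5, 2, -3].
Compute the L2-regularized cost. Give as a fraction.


L2 sq norm = sum(w^2) = 47. J = 16 + 1/2 * 47 = 79/2.

79/2


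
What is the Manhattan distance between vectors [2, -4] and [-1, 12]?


d = sum of absolute differences: |2--1|=3 + |-4-12|=16 = 19.

19


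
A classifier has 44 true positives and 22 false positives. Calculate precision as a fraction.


Precision = TP / (TP + FP) = 44 / 66 = 2/3.

2/3


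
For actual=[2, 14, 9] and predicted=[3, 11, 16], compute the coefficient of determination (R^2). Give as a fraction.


Mean(y) = 25/3. SS_res = 59. SS_tot = 218/3. R^2 = 1 - 59/(218/3) = 41/218.

41/218


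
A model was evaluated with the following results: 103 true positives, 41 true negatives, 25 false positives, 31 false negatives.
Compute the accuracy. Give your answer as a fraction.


Accuracy = (TP + TN) / (TP + TN + FP + FN) = (103 + 41) / 200 = 18/25.

18/25


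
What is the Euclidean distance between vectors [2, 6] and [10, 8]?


d = sqrt(sum of squared differences). (2-10)^2=64, (6-8)^2=4. Sum = 68.

sqrt(68)


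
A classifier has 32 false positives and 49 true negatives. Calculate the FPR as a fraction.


FPR = FP / (FP + TN) = 32 / 81 = 32/81.

32/81


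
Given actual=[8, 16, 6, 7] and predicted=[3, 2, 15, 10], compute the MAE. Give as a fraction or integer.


MAE = (1/4) * (|8-3|=5 + |16-2|=14 + |6-15|=9 + |7-10|=3). Sum = 31. MAE = 31/4.

31/4


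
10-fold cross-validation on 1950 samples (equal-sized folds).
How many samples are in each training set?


Each validation fold has 1950/10 = 195 samples. Training set = 1950 - 195 = 1755.

1755


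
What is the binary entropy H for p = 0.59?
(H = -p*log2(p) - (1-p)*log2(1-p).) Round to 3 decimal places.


H = -0.59*log2(0.59) - 0.41*log2(0.41) = 0.977.

0.977


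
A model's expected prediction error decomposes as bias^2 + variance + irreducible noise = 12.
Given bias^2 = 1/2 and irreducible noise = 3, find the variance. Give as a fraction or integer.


Total error = bias^2 + variance + irreducible noise. So variance = 12 - 1/2 - 3 = 17/2.

17/2


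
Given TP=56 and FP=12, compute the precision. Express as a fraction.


Precision = TP / (TP + FP) = 56 / 68 = 14/17.

14/17


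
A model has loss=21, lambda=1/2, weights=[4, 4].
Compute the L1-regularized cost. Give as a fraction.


L1 norm = sum(|w|) = 8. J = 21 + 1/2 * 8 = 25.

25


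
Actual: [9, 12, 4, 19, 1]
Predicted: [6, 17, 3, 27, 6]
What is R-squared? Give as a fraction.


Mean(y) = 9. SS_res = 124. SS_tot = 198. R^2 = 1 - 124/(198) = 37/99.

37/99


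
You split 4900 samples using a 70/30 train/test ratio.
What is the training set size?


Test set = 4900 * 30% = 1470. Training set = 4900 - 1470 = 3430.

3430


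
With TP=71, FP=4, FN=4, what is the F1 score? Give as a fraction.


Precision = 71/75 = 71/75. Recall = 71/75 = 71/75. F1 = 2*P*R/(P+R) = 71/75.

71/75


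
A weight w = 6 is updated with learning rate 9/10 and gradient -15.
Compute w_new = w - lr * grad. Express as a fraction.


w_new = 6 - 9/10 * -15 = 6 - -27/2 = 39/2.

39/2


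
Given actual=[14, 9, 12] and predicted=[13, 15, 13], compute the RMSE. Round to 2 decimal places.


MSE = 12.6667. RMSE = sqrt(12.6667) = 3.56.

3.56


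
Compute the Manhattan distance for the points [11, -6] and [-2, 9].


d = sum of absolute differences: |11--2|=13 + |-6-9|=15 = 28.

28


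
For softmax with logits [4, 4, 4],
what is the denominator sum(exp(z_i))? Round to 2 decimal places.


Denom = e^4=54.5982 + e^4=54.5982 + e^4=54.5982. Sum = 163.7946, which rounds to 163.79.

163.79


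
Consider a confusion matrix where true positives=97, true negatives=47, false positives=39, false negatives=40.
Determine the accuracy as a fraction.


Accuracy = (TP + TN) / (TP + TN + FP + FN) = (97 + 47) / 223 = 144/223.

144/223


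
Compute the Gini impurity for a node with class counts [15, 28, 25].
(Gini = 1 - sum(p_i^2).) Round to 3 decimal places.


Total = 68. Proportions: 15/68, 28/68, 25/68. sum(p_i^2) = 0.3534. Gini = 1 - 0.3534 = 0.6466, which rounds to 0.647.

0.647


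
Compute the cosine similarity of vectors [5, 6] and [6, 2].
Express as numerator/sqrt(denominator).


dot = 42. |a|^2 = 61, |b|^2 = 40. cos = 42/sqrt(2440).

42/sqrt(2440)


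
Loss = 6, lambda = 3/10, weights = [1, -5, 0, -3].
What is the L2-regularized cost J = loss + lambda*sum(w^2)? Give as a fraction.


L2 sq norm = sum(w^2) = 35. J = 6 + 3/10 * 35 = 33/2.

33/2


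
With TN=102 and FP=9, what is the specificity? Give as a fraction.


Specificity = TN / (TN + FP) = 102 / 111 = 34/37.

34/37


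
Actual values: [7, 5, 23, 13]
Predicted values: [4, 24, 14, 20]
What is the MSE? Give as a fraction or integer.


MSE = (1/4) * ((7-4)^2=9 + (5-24)^2=361 + (23-14)^2=81 + (13-20)^2=49). Sum = 500. MSE = 125.

125


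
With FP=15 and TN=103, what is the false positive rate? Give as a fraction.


FPR = FP / (FP + TN) = 15 / 118 = 15/118.

15/118


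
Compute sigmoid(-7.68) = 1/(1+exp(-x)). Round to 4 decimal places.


sigma(-7.68) = 1/(1+e^(7.68)) = 1/(1+2164.619772) = 1/2165.619772 = 0.0005.

0.0005


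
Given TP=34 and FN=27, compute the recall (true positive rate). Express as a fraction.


Recall = TP / (TP + FN) = 34 / 61 = 34/61.

34/61


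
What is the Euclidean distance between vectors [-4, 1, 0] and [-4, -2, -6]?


d = sqrt(sum of squared differences). (-4--4)^2=0, (1--2)^2=9, (0--6)^2=36. Sum = 45.

sqrt(45)


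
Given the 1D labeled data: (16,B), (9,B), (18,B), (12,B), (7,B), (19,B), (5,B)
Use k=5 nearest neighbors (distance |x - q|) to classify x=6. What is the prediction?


Distances: |16-6|=10, |9-6|=3, |18-6|=12, |12-6|=6, |7-6|=1, |19-6|=13, |5-6|=1. 5 nearest: (7,B), (5,B), (9,B), (12,B), (16,B). Counts: {'B': 5}. Majority class: B.

B


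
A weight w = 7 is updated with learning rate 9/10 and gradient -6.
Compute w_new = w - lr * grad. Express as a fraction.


w_new = 7 - 9/10 * -6 = 7 - -27/5 = 62/5.

62/5


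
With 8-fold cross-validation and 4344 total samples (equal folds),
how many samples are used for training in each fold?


Each validation fold has 4344/8 = 543 samples. Training set = 4344 - 543 = 3801.

3801


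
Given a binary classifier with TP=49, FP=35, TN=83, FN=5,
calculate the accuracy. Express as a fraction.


Accuracy = (TP + TN) / (TP + TN + FP + FN) = (49 + 83) / 172 = 33/43.

33/43


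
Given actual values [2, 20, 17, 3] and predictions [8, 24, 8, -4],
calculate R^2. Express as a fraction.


Mean(y) = 21/2. SS_res = 182. SS_tot = 261. R^2 = 1 - 182/(261) = 79/261.

79/261


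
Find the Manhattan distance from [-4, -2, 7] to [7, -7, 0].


d = sum of absolute differences: |-4-7|=11 + |-2--7|=5 + |7-0|=7 = 23.

23


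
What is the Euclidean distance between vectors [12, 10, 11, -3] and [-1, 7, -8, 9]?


d = sqrt(sum of squared differences). (12--1)^2=169, (10-7)^2=9, (11--8)^2=361, (-3-9)^2=144. Sum = 683.

sqrt(683)


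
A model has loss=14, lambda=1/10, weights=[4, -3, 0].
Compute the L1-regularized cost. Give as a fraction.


L1 norm = sum(|w|) = 7. J = 14 + 1/10 * 7 = 147/10.

147/10


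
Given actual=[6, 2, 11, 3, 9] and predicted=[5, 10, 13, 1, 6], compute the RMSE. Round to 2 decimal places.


MSE = 16.4000. RMSE = sqrt(16.4000) = 4.05.

4.05


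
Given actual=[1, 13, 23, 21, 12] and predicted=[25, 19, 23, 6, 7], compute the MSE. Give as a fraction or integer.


MSE = (1/5) * ((1-25)^2=576 + (13-19)^2=36 + (23-23)^2=0 + (21-6)^2=225 + (12-7)^2=25). Sum = 862. MSE = 862/5.

862/5


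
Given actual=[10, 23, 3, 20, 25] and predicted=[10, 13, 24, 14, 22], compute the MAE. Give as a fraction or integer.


MAE = (1/5) * (|10-10|=0 + |23-13|=10 + |3-24|=21 + |20-14|=6 + |25-22|=3). Sum = 40. MAE = 8.

8


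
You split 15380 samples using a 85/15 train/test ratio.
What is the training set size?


Test set = 15380 * 15% = 2307. Training set = 15380 - 2307 = 13073.

13073


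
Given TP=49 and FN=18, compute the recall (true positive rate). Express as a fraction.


Recall = TP / (TP + FN) = 49 / 67 = 49/67.

49/67


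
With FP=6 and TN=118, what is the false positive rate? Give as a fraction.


FPR = FP / (FP + TN) = 6 / 124 = 3/62.

3/62


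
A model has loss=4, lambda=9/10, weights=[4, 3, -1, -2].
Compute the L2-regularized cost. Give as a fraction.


L2 sq norm = sum(w^2) = 30. J = 4 + 9/10 * 30 = 31.

31


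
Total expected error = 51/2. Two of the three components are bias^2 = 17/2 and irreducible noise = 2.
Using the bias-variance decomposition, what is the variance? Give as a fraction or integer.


Total error = bias^2 + variance + irreducible noise. So variance = 51/2 - 17/2 - 2 = 15.

15


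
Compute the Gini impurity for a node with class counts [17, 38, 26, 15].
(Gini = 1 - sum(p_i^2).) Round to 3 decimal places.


Total = 96. Proportions: 17/96, 38/96, 26/96, 15/96. sum(p_i^2) = 0.2858. Gini = 1 - 0.2858 = 0.7142, which rounds to 0.714.

0.714


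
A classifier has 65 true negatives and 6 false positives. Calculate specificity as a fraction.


Specificity = TN / (TN + FP) = 65 / 71 = 65/71.

65/71


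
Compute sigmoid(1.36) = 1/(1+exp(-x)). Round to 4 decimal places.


sigma(1.36) = 1/(1+e^(-1.36)) = 1/(1+0.256661) = 1/1.256661 = 0.7958.

0.7958


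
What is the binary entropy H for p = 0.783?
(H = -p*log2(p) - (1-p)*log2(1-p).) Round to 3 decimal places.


H = -0.783*log2(0.783) - 0.217*log2(0.217) = 0.755.

0.755


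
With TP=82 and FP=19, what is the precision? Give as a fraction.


Precision = TP / (TP + FP) = 82 / 101 = 82/101.

82/101


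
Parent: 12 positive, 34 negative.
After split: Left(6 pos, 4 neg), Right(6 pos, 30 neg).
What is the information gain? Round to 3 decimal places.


H(parent) = 0.8281. H(left) = 0.9710, H(right) = 0.6500. Weighted = (10/46)*0.9710 + (36/46)*0.6500 = 0.7198. IG = 0.8281 - 0.7198 = 0.1083, which rounds to 0.108.

0.108


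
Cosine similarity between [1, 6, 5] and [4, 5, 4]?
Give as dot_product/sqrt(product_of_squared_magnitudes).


dot = 54. |a|^2 = 62, |b|^2 = 57. cos = 54/sqrt(3534).

54/sqrt(3534)


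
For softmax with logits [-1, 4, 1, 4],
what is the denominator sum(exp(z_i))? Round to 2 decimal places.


Denom = e^-1=0.3679 + e^4=54.5982 + e^1=2.7183 + e^4=54.5982. Sum = 112.2826, which rounds to 112.28.

112.28


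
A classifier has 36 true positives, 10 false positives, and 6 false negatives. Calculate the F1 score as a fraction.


Precision = 36/46 = 18/23. Recall = 36/42 = 6/7. F1 = 2*P*R/(P+R) = 9/11.

9/11


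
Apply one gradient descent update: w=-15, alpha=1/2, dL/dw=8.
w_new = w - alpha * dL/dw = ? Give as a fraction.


w_new = -15 - 1/2 * 8 = -15 - 4 = -19.

-19


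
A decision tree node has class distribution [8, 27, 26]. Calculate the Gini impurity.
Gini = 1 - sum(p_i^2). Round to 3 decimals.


Total = 61. Proportions: 8/61, 27/61, 26/61. sum(p_i^2) = 0.3948. Gini = 1 - 0.3948 = 0.6052, which rounds to 0.605.

0.605


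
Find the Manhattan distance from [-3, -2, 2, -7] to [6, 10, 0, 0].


d = sum of absolute differences: |-3-6|=9 + |-2-10|=12 + |2-0|=2 + |-7-0|=7 = 30.

30


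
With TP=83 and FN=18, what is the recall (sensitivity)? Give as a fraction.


Recall = TP / (TP + FN) = 83 / 101 = 83/101.

83/101


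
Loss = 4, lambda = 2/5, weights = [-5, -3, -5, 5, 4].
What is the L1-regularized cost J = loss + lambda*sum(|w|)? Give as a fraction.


L1 norm = sum(|w|) = 22. J = 4 + 2/5 * 22 = 64/5.

64/5


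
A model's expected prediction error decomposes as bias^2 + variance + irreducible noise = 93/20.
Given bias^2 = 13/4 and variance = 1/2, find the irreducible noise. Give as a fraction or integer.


Total error = bias^2 + variance + irreducible noise. So irreducible noise = 93/20 - 13/4 - 1/2 = 9/10.

9/10


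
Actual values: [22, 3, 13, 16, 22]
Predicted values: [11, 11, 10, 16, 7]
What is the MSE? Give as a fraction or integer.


MSE = (1/5) * ((22-11)^2=121 + (3-11)^2=64 + (13-10)^2=9 + (16-16)^2=0 + (22-7)^2=225). Sum = 419. MSE = 419/5.

419/5


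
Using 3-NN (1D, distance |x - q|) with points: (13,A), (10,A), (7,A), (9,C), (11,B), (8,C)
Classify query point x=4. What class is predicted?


Distances: |13-4|=9, |10-4|=6, |7-4|=3, |9-4|=5, |11-4|=7, |8-4|=4. 3 nearest: (7,A), (8,C), (9,C). Counts: {'A': 1, 'C': 2}. Majority class: C.

C


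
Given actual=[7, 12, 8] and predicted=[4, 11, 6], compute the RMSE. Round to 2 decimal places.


MSE = 4.6667. RMSE = sqrt(4.6667) = 2.16.

2.16


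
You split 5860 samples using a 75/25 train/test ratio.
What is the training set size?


Test set = 5860 * 25% = 1465. Training set = 5860 - 1465 = 4395.

4395


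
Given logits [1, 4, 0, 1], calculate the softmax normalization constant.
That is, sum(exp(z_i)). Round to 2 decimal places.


Denom = e^1=2.7183 + e^4=54.5982 + e^0=1.0000 + e^1=2.7183. Sum = 61.0348, which rounds to 61.03.

61.03


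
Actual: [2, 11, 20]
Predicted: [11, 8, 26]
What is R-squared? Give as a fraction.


Mean(y) = 11. SS_res = 126. SS_tot = 162. R^2 = 1 - 126/(162) = 2/9.

2/9


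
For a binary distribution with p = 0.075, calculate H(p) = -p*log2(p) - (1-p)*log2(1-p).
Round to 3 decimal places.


H = -0.075*log2(0.075) - 0.925*log2(0.925) = 0.384.

0.384


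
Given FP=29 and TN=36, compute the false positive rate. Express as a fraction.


FPR = FP / (FP + TN) = 29 / 65 = 29/65.

29/65


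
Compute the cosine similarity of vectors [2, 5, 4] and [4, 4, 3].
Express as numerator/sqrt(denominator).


dot = 40. |a|^2 = 45, |b|^2 = 41. cos = 40/sqrt(1845).

40/sqrt(1845)


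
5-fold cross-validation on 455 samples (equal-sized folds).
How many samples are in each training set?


Each validation fold has 455/5 = 91 samples. Training set = 455 - 91 = 364.

364
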